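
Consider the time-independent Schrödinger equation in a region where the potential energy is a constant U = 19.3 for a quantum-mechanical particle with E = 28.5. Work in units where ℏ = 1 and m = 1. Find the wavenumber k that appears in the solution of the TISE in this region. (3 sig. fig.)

k = 4.29

With E > U the solution is oscillatory, ψ ∝ e^{±ikx} with k = √(2m(E − U))/ℏ.
k = √(2 × 1 × 9.2) = 4.290.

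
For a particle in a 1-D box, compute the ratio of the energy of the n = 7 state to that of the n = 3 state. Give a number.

5.44444

E_n = n²π²ℏ²/(2mL²) so the ratio is n₂²/n₁² = 49/9 = 5.44444.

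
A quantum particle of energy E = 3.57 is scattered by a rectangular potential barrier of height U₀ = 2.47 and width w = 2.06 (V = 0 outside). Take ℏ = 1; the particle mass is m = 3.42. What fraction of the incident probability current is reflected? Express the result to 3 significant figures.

Above the barrier the interior wavenumber is k₂ = √(2m(E − U₀))/ℏ = 2.743, giving phase k₂w = 5.651.
T = [1 + U₀² sin²(k₂w) / (4E(E − U₀))]⁻¹ = 1/1.136 = 0.880.
R = 1 − T = 0.120.

R = 0.120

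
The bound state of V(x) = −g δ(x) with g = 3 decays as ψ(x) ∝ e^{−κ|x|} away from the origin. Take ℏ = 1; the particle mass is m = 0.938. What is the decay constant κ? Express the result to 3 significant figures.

κ = 2.81

Integrating the TISE across x = 0 gives the cusp condition ψ'(0⁺) − ψ'(0⁻) = −(2mg/ℏ²)ψ(0).
With ψ ∝ e^{−κ|x|} this yields −2κ = −2mg/ℏ², so κ = mg/ℏ² = 2.814.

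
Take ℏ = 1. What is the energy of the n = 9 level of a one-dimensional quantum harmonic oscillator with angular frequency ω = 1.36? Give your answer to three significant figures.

E = 12.9

Using E_n = (n + ½)ℏω: E_9 = 9.5 × 1.36 = 12.92.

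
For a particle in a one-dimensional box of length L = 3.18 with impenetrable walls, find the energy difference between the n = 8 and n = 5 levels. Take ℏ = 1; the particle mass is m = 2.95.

E_n = n²π²ℏ²/(2mL²), so ΔE = (8² − 5²) π²ℏ²/(2mL²).
ΔE = 39 × π² / (2 × 2.95 × 3.18²) = 6.451.

ΔE = 6.45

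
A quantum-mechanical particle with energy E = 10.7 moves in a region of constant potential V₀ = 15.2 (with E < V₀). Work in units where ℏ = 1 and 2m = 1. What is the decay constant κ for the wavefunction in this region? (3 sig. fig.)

Since E < V₀ the TISE in this region is ψ'' = κ²ψ with κ = √(2m(V₀ − E))/ℏ.
κ = √(2 × 0.5 × 4.5) = 2.121.

κ = 2.12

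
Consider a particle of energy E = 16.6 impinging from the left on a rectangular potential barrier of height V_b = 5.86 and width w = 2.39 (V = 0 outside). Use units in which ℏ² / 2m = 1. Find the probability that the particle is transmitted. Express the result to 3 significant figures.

Above the barrier the interior wavenumber is k₂ = √(2m(E − V_b))/ℏ = 3.277, giving phase k₂w = 7.832.
Matching at both interfaces gives T⁻¹ = 1 + V_b² sin²(k₂w) / [4E(E − V_b)] = 1.048, hence T = 0.954.

T = 0.954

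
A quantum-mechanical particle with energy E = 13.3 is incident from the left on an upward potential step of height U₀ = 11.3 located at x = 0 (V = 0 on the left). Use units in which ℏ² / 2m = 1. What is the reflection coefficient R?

The wavenumbers are k₁ = √(2mE)/ℏ = 3.647 on the left and k₂ = √(2m(E − U₀))/ℏ = 1.414 on the right.
Matching ψ and ψ′ at x = 0 gives r = (k₁ − k₂)/(k₁ + k₂), so R = r² = 0.1946 and T = 1 − R = 0.8054.

R = 0.195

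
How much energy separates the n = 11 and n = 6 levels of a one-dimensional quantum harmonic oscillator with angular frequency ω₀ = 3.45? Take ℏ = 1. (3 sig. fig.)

ΔE = 17.3

E_n = ℏω₀(n + ½), so ΔE = (11 − 6) ℏω₀ = 5 × 3.45 = 17.25.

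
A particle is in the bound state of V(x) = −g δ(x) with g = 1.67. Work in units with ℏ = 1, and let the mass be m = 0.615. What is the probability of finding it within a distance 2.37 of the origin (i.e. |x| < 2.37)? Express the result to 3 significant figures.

P = 0.992

The normalised bound state is ψ = √κ e^{−κ|x|} with κ = mg/ℏ² = 1.027.
P(|x| < d) = ∫_{−d}^{d} κ e^{−2κ|x|} dx = 1 − e^{−2κd} = 1 − e^{−4.868} = 0.9923.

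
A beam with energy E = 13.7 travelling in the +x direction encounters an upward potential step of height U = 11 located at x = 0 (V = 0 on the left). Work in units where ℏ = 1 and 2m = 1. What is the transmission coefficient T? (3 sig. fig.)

T = 0.852

The wavenumbers are k₁ = √(2mE)/ℏ = 3.701 on the left and k₂ = √(2m(E − U))/ℏ = 1.643 on the right.
Continuity of ψ and ψ′ at the step yields the reflection amplitude r = (k₁ − k₂)/(k₁ + k₂) = 0.3851; thus R = |r|² = 0.1483, T = 0.8517.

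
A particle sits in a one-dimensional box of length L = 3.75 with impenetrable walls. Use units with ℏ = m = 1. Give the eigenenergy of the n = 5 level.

The infinite-well eigenfunctions ψ_n = √(2/L) sin(nπx/L) vanish at both walls, giving E_n = n²π²ℏ²/(2mL²).
E_5 = 5² × π² / (2 × 1 × 3.75²) = 8.773.

E = 8.77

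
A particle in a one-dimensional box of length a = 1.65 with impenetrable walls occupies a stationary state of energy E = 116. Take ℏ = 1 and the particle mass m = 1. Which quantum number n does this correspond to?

n = 8

From E_n = n²π²ℏ²/(2ma²) invert to n = √(2ma²E)/(πℏ).
n = (1.65/π) × √(2 × 1 × 116) = 8.000 → n = 8.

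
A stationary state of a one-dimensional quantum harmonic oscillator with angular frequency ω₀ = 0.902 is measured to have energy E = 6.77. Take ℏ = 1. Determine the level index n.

n = 7

Invert E_n = (n + ½)ℏω₀: n = E/ℏω₀ − ½ = 7.006, so n = 7.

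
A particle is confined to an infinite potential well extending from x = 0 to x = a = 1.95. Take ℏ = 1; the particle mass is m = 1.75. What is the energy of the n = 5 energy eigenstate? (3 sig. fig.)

Requiring ψ(0) = ψ(a) = 0 quantises k = nπ/a, hence E_n = ℏ²k²/2m = n²π²ℏ²/(2ma²).
E_5 = 5² × π² / (2 × 1.75 × 1.95²) = 18.54.

E = 18.5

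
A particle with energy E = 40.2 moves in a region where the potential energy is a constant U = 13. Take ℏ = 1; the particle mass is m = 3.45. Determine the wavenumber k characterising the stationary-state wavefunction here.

k = 13.7

With E > U the solution is oscillatory, ψ ∝ e^{±ikx} with k = √(2m(E − U))/ℏ.
k = √(2 × 3.45 × 27.2) = 13.70.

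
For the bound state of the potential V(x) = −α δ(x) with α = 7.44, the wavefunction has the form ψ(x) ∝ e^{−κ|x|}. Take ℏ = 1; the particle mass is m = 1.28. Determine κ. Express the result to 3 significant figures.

Integrate −(ℏ²/2m)ψ'' − αδ(x)ψ = Eψ from −ε to +ε: the ψ'' term gives ψ'(0⁺) − ψ'(0⁻) and the δ term gives −(2mα/ℏ²)ψ(0).
With ψ ∝ e^{−κ|x|} this yields −2κ = −2mα/ℏ², so κ = mα/ℏ² = 9.523.

κ = 9.52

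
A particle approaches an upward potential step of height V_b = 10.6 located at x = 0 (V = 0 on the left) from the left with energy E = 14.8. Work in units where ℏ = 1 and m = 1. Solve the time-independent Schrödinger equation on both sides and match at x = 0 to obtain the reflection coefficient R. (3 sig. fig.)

R = 0.0929

The wavenumbers are k₁ = √(2mE)/ℏ = 5.441 on the left and k₂ = √(2m(E − V_b))/ℏ = 2.898 on the right.
Continuity of ψ and ψ′ at the step yields the reflection amplitude r = (k₁ − k₂)/(k₁ + k₂) = 0.3049; thus R = |r|² = 0.09295, T = 0.9071.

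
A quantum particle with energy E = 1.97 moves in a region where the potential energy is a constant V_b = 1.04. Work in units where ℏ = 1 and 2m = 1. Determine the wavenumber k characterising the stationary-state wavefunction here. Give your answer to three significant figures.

k = 0.964

With E > V_b the solution is oscillatory, ψ ∝ e^{±ikx} with k = √(2m(E − V_b))/ℏ.
k = √(2 × 0.5 × 0.93) = 0.9644.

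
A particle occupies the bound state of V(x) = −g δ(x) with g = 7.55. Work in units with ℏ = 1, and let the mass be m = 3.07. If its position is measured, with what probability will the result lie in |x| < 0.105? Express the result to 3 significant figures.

The normalised bound state is ψ = √κ e^{−κ|x|} with κ = mg/ℏ² = 23.18.
P(|x| < d) = ∫_{−d}^{d} κ e^{−2κ|x|} dx = 1 − e^{−2κd} = 1 − e^{−4.867} = 0.9923.

P = 0.992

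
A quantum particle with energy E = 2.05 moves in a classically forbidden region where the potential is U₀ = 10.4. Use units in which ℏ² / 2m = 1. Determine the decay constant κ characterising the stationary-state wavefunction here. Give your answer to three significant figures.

κ = 2.89

Since E < U₀ the TISE in this region is ψ'' = κ²ψ with κ = √(2m(U₀ − E))/ℏ.
κ = √(2 × 0.5 × 8.35) = 2.890.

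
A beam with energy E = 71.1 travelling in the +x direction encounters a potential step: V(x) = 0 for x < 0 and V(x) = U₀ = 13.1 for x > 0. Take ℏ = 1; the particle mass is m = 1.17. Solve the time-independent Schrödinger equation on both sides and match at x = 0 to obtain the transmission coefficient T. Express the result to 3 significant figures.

T = 0.997

The wavenumbers are k₁ = √(2mE)/ℏ = 12.90 on the left and k₂ = √(2m(E − U₀))/ℏ = 11.65 on the right.
Continuity of ψ and ψ′ at the step yields the reflection amplitude r = (k₁ − k₂)/(k₁ + k₂) = 0.05087; thus R = |r|² = 0.002587, T = 0.9974.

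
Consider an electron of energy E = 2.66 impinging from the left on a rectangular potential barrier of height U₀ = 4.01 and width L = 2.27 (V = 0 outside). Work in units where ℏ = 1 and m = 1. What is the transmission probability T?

E < U₀: inside the barrier ψ ∝ e^{±κx} with κ = √(2m(U₀ − E))/ℏ = 1.643.
κL = 3.730, sinh(κL) = 20.83.
Matching ψ, ψ′ at both faces gives T = [1 + U₀² sinh²(κL) / (4E(U₀ − E))]⁻¹ = 1/486.6 = 0.00206.

T = 0.00206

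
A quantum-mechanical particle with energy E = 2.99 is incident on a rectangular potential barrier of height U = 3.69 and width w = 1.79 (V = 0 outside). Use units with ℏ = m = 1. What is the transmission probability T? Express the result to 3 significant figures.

T = 0.0353

Since E < U the interior solution is evanescent with decay constant κ = √(2m(U − E))/ℏ = 1.183.
κw = 2.118, sinh(κw) = 4.097.
The exact tunnelling result is T⁻¹ = 1 + U² sinh²(κw) / [4E(U − E)] = 28.30, so T = 0.0353.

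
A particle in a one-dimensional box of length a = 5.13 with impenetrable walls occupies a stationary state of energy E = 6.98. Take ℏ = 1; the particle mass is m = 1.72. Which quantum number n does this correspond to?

n = 8

From E_n = n²π²ℏ²/(2ma²) invert to n = √(2ma²E)/(πℏ).
n = (5.13/π) × √(2 × 1.72 × 6.98) = 8.002 → n = 8.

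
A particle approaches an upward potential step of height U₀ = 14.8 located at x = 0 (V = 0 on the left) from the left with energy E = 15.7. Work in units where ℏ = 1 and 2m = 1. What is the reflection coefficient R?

The wavenumbers are k₁ = √(2mE)/ℏ = 3.962 on the left and k₂ = √(2m(E − U₀))/ℏ = 0.9487 on the right.
Continuity of ψ and ψ′ at the step yields the reflection amplitude r = (k₁ − k₂)/(k₁ + k₂) = 0.6137; thus R = |r|² = 0.3766, T = 0.6234.

R = 0.377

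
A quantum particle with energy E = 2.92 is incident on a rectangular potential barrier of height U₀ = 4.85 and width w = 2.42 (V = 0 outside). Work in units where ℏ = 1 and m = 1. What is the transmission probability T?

E < U₀: inside the barrier ψ ∝ e^{±κx} with κ = √(2m(U₀ − E))/ℏ = 1.965.
κw = 4.755, sinh(κw) = 58.05.
The exact tunnelling result is T⁻¹ = 1 + U₀² sinh²(κw) / [4E(U₀ − E)] = 3517, so T = 0.000284.

T = 0.000284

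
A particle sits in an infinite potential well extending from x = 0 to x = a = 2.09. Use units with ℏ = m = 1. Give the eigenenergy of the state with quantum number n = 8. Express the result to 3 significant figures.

E = 72.3

Requiring ψ(0) = ψ(a) = 0 quantises k = nπ/a, hence E_n = ℏ²k²/2m = n²π²ℏ²/(2ma²).
E_8 = 8² × π² / (2 × 1 × 2.09²) = 72.30.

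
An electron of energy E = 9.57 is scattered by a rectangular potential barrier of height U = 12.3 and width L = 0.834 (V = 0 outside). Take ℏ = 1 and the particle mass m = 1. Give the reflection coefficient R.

E < U: inside the barrier ψ ∝ e^{±κx} with κ = √(2m(U − E))/ℏ = 2.337.
κL = 1.949, sinh(κL) = 3.439.
The exact tunnelling result is T⁻¹ = 1 + U² sinh²(κL) / [4E(U − E)] = 18.12, so T = 0.0552.
R = 1 − T = 0.945.

R = 0.945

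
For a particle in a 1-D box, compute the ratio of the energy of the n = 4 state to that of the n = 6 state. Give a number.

0.444444

E_n = n²π²ℏ²/(2mL²) so the ratio is n₂²/n₁² = 16/36 = 0.444444.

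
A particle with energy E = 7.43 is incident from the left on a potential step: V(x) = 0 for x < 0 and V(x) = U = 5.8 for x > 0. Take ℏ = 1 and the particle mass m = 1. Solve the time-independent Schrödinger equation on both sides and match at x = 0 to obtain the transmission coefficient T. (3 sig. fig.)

The wavenumbers are k₁ = √(2mE)/ℏ = 3.855 on the left and k₂ = √(2m(E − U))/ℏ = 1.806 on the right.
Matching ψ and ψ′ at x = 0 gives r = (k₁ − k₂)/(k₁ + k₂), so R = r² = 0.1311 and T = 1 − R = 0.8689.

T = 0.869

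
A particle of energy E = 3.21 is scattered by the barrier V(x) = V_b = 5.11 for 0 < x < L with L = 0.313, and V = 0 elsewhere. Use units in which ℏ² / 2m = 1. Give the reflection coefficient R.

R = 0.175

E < V_b: inside the barrier ψ ∝ e^{±κx} with κ = √(2m(V_b − E))/ℏ = 1.378.
κL = 0.4314, sinh(κL) = 0.4450.
The exact tunnelling result is T⁻¹ = 1 + V_b² sinh²(κL) / [4E(V_b − E)] = 1.212, so T = 0.825.
R = 1 − T = 0.175.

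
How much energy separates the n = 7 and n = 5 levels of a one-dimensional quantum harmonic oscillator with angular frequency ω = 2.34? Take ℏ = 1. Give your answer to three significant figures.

E_n = ℏω(n + ½), so ΔE = (7 − 5) ℏω = 2 × 2.34 = 4.680.

ΔE = 4.68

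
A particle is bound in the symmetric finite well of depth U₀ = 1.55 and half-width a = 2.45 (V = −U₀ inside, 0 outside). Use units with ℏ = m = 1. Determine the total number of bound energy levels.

N = 3

The dimensionless depth is z₀ = a√(2mU₀)/ℏ = 2.45 × √(3.100) = 4.314.
A new bound state (alternating even/odd) appears each time z₀ passes a multiple of π/2, so N = ⌊2z₀/π⌋ + 1 = ⌊2.746⌋ + 1 = 3.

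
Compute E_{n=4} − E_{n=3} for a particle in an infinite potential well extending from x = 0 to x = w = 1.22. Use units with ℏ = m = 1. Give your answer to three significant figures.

ΔE = 23.2

E_n = n²π²ℏ²/(2mw²), so ΔE = (4² − 3²) π²ℏ²/(2mw²).
ΔE = 7 × π² / (2 × 1 × 1.22²) = 23.21.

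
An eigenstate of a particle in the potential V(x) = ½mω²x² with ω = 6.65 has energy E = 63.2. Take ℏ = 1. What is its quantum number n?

Invert E_n = (n + ½)ℏω: n = E/ℏω − ½ = 9.004, so n = 9.

n = 9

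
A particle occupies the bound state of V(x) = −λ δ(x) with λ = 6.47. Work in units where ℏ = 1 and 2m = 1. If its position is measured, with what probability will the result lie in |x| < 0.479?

P = 0.955

The normalised bound state is ψ = √κ e^{−κ|x|} with κ = mλ/ℏ² = 3.235.
P(|x| < d) = ∫_{−d}^{d} κ e^{−2κ|x|} dx = 1 − e^{−2κd} = 1 − e^{−3.099} = 0.9549.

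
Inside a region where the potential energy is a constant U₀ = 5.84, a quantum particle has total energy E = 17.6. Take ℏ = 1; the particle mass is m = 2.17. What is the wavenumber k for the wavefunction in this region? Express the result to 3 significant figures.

k = 7.14

With E > U₀ the solution is oscillatory, ψ ∝ e^{±ikx} with k = √(2m(E − U₀))/ℏ.
k = √(2 × 2.17 × 11.76) = 7.144.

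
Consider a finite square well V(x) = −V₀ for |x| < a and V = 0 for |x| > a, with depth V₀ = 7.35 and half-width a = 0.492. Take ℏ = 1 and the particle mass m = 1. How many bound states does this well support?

Define the well-strength parameter z₀ = (a/ℏ)√(2mV₀) = 0.492 × √(2·1·7.35) = 1.886.
A new bound state (alternating even/odd) appears each time z₀ passes a multiple of π/2, so N = ⌊2z₀/π⌋ + 1 = ⌊1.201⌋ + 1 = 2.

N = 2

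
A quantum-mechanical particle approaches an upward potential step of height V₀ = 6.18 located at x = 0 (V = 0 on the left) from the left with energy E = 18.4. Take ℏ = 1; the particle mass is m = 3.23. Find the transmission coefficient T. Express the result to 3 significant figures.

T = 0.990

The wavenumbers are k₁ = √(2mE)/ℏ = 10.90 on the left and k₂ = √(2m(E − V₀))/ℏ = 8.885 on the right.
Matching ψ and ψ′ at x = 0 gives r = (k₁ − k₂)/(k₁ + k₂), so R = r² = 0.01040 and T = 1 − R = 0.9896.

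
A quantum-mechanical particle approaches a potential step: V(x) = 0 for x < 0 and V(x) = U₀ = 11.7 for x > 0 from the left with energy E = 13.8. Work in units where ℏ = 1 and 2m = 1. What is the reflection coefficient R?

R = 0.193

On each side the TISE gives plane waves with k = √(2m(E − V))/ℏ: k₁ = √(2·½·13.8) = 3.715, k₂ = √(2·½·2.1) = 1.449.
Continuity of ψ and ψ′ at the step yields the reflection amplitude r = (k₁ − k₂)/(k₁ + k₂) = 0.4388; thus R = |r|² = 0.1925, T = 0.8075.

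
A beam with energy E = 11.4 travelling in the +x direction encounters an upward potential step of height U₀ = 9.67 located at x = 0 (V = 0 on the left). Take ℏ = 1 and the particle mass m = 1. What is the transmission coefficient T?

On each side the TISE gives plane waves with k = √(2m(E − V))/ℏ: k₁ = √(2·1·11.4) = 4.775, k₂ = √(2·1·1.73) = 1.860.
Matching ψ and ψ′ at x = 0 gives r = (k₁ − k₂)/(k₁ + k₂), so R = r² = 0.1930 and T = 1 − R = 0.8070.

T = 0.807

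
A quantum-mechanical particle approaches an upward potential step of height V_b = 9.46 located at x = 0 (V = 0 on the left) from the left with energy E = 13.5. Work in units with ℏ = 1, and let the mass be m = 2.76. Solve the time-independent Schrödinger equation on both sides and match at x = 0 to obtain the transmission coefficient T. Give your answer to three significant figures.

On each side the TISE gives plane waves with k = √(2m(E − V))/ℏ: k₁ = √(2·2.76·13.5) = 8.632, k₂ = √(2·2.76·4.04) = 4.722.
Continuity of ψ and ψ′ at the step yields the reflection amplitude r = (k₁ − k₂)/(k₁ + k₂) = 0.2928; thus R = |r|² = 0.08572, T = 0.9143.

T = 0.914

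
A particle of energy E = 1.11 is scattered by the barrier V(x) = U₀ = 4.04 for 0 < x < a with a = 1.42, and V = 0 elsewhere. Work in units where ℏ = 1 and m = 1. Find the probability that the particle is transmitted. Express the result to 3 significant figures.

T = 0.00329

E < U₀: inside the barrier ψ ∝ e^{±κx} with κ = √(2m(U₀ − E))/ℏ = 2.421.
κa = 3.437, sinh(κa) = 15.54.
Matching ψ, ψ′ at both faces gives T = [1 + U₀² sinh²(κa) / (4E(U₀ − E))]⁻¹ = 1/303.9 = 0.00329.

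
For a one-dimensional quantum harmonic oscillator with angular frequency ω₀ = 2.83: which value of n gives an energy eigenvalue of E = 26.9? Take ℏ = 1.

n = 9

Invert E_n = (n + ½)ℏω₀: n = E/ℏω₀ − ½ = 9.005, so n = 9.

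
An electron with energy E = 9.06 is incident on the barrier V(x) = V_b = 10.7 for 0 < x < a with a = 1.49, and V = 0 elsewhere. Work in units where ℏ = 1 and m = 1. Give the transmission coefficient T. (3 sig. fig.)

T = 0.00940

Since E < V_b the interior solution is evanescent with decay constant κ = √(2m(V_b − E))/ℏ = 1.811.
κa = 2.699, sinh(κa) = 7.395.
Matching ψ, ψ′ at both faces gives T = [1 + V_b² sinh²(κa) / (4E(V_b − E))]⁻¹ = 1/106.3 = 0.00940.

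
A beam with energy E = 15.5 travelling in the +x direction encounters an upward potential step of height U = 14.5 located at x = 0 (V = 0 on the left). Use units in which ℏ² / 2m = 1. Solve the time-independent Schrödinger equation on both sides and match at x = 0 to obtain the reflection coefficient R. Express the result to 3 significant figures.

R = 0.354

The wavenumbers are k₁ = √(2mE)/ℏ = 3.937 on the left and k₂ = √(2m(E − U))/ℏ = 1.000 on the right.
Continuity of ψ and ψ′ at the step yields the reflection amplitude r = (k₁ − k₂)/(k₁ + k₂) = 0.5949; thus R = |r|² = 0.3539, T = 0.6461.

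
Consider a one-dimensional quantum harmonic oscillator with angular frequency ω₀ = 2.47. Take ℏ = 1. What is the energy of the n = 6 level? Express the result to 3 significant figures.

E = 16.1

The oscillator eigenvalues are E_n = ℏω₀(n + ½), so E_6 = 2.47 × 6.5 = 16.06.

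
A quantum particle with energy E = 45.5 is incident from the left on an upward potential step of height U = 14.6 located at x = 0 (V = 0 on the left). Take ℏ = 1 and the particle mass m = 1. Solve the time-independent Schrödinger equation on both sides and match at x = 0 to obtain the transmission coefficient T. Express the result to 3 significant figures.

The wavenumbers are k₁ = √(2mE)/ℏ = 9.539 on the left and k₂ = √(2m(E − U))/ℏ = 7.861 on the right.
Continuity of ψ and ψ′ at the step yields the reflection amplitude r = (k₁ − k₂)/(k₁ + k₂) = 0.09644; thus R = |r|² = 0.009300, T = 0.9907.

T = 0.991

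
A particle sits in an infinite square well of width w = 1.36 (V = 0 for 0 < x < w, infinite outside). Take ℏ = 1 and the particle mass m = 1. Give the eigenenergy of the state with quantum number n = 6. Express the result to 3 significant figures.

The infinite-well eigenfunctions ψ_n = √(2/w) sin(nπx/w) vanish at both walls, giving E_n = n²π²ℏ²/(2mw²).
E_6 = 6² × π² / (2 × 1 × 1.36²) = 96.05.

E = 96.0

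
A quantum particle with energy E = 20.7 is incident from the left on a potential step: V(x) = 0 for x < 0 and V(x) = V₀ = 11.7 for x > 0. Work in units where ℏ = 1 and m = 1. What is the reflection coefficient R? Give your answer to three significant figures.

On each side the TISE gives plane waves with k = √(2m(E − V))/ℏ: k₁ = √(2·1·20.7) = 6.434, k₂ = √(2·1·9) = 4.243.
Matching ψ and ψ′ at x = 0 gives r = (k₁ − k₂)/(k₁ + k₂), so R = r² = 0.04214 and T = 1 − R = 0.9579.

R = 0.0421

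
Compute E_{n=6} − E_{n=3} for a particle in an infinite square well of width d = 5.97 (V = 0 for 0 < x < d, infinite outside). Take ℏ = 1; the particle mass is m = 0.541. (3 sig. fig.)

ΔE = 6.91

E_n = n²π²ℏ²/(2md²), so ΔE = (6² − 3²) π²ℏ²/(2md²).
ΔE = 27 × π² / (2 × 0.541 × 5.97²) = 6.910.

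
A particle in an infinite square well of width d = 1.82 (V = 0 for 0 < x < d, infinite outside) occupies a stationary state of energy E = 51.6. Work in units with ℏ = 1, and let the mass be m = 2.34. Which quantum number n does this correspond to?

n = 9

From E_n = n²π²ℏ²/(2md²) invert to n = √(2md²E)/(πℏ).
n = (1.82/π) × √(2 × 2.34 × 51.6) = 9.003 → n = 9.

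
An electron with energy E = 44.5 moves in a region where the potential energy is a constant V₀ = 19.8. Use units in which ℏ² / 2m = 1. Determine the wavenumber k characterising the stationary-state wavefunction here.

k = 4.97

With E > V₀ the solution is oscillatory, ψ ∝ e^{±ikx} with k = √(2m(E − V₀))/ℏ.
k = √(2 × 0.5 × 24.7) = 4.970.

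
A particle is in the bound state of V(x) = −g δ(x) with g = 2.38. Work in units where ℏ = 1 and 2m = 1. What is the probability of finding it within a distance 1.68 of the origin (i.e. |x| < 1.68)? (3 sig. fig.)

P = 0.982

The normalised bound state is ψ = √κ e^{−κ|x|} with κ = mg/ℏ² = 1.190.
P(|x| < d) = ∫_{−d}^{d} κ e^{−2κ|x|} dx = 1 − e^{−2κd} = 1 − e^{−3.998} = 0.9817.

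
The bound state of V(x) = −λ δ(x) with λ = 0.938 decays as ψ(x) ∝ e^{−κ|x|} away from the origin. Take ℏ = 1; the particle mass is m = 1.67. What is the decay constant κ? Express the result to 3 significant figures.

Integrating the TISE across x = 0 gives the cusp condition ψ'(0⁺) − ψ'(0⁻) = −(2mλ/ℏ²)ψ(0).
With ψ ∝ e^{−κ|x|} this yields −2κ = −2mλ/ℏ², so κ = mλ/ℏ² = 1.566.

κ = 1.57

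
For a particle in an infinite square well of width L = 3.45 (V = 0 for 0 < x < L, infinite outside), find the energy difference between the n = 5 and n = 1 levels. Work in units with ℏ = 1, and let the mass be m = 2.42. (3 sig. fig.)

ΔE = 4.11

E_n = n²π²ℏ²/(2mL²), so ΔE = (5² − 1²) π²ℏ²/(2mL²).
ΔE = 24 × π² / (2 × 2.42 × 3.45²) = 4.112.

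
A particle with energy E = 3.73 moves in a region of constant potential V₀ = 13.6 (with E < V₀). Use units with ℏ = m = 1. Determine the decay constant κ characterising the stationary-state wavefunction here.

κ = 4.44

Since E < V₀ the TISE in this region is ψ'' = κ²ψ with κ = √(2m(V₀ − E))/ℏ.
κ = √(2 × 1 × 9.87) = 4.443.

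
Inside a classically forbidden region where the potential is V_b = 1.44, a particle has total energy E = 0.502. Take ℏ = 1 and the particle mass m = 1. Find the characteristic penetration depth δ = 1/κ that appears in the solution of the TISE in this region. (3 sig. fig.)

δ = 0.730

Since E < V_b the TISE in this region is ψ'' = κ²ψ with κ = √(2m(V_b − E))/ℏ.
κ = √(2 × 1 × 0.938) = 1.370. The penetration depth is δ = 1/κ = 0.730.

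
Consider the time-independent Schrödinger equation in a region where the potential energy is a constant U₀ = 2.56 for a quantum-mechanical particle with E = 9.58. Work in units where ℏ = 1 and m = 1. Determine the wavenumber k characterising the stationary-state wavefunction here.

With E > U₀ the solution is oscillatory, ψ ∝ e^{±ikx} with k = √(2m(E − U₀))/ℏ.
k = √(2 × 1 × 7.02) = 3.747.

k = 3.75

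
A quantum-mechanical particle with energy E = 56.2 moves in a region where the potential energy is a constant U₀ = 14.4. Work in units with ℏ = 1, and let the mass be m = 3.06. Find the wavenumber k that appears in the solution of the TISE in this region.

k = 16.0

With E > U₀ the solution is oscillatory, ψ ∝ e^{±ikx} with k = √(2m(E − U₀))/ℏ.
k = √(2 × 3.06 × 41.8) = 15.99.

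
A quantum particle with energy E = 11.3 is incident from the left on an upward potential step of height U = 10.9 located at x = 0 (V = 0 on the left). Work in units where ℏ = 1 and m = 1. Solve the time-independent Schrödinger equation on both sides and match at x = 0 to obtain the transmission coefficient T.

T = 0.533

On each side the TISE gives plane waves with k = √(2m(E − V))/ℏ: k₁ = √(2·1·11.3) = 4.754, k₂ = √(2·1·0.4) = 0.8944.
Matching ψ and ψ′ at x = 0 gives r = (k₁ − k₂)/(k₁ + k₂), so R = r² = 0.4669 and T = 1 − R = 0.5331.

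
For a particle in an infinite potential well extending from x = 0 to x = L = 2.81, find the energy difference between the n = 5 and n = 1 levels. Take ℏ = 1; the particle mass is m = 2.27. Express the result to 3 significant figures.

E_n = n²π²ℏ²/(2mL²), so ΔE = (5² − 1²) π²ℏ²/(2mL²).
ΔE = 24 × π² / (2 × 2.27 × 2.81²) = 6.608.

ΔE = 6.61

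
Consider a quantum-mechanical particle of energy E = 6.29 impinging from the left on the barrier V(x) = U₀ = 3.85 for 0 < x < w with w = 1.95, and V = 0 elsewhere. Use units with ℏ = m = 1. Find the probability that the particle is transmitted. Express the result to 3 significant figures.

E > U₀: inside the barrier k₂ = √(2m(E − U₀))/ℏ = 2.209, k₂w = 4.308.
Matching at both interfaces gives T⁻¹ = 1 + U₀² sin²(k₂w) / [4E(E − U₀)] = 1.204, hence T = 0.831.

T = 0.831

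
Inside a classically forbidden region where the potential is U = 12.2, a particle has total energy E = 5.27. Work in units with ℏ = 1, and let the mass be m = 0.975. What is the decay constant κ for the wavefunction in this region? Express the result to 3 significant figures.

Since E < U the TISE in this region is ψ'' = κ²ψ with κ = √(2m(U − E))/ℏ.
κ = √(2 × 0.975 × 6.93) = 3.676.

κ = 3.68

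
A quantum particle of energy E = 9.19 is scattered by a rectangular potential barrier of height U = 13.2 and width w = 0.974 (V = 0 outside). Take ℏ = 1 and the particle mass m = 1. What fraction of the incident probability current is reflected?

Since E < U the interior solution is evanescent with decay constant κ = √(2m(U − E))/ℏ = 2.832.
κw = 2.758, sinh(κw) = 7.855.
The exact tunnelling result is T⁻¹ = 1 + U² sinh²(κw) / [4E(U − E)] = 73.93, so T = 0.0135.
R = 1 − T = 0.986.

R = 0.986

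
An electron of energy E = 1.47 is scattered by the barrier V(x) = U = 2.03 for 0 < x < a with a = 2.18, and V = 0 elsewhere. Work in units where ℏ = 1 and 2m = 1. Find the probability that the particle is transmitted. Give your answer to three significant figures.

T = 0.117

E < U: inside the barrier ψ ∝ e^{±κx} with κ = √(2m(U − E))/ℏ = 0.7483.
κa = 1.631, sinh(κa) = 2.458.
Matching ψ, ψ′ at both faces gives T = [1 + U² sinh²(κa) / (4E(U − E))]⁻¹ = 1/8.559 = 0.117.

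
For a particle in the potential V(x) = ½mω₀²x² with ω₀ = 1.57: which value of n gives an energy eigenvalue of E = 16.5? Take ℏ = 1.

n = 10

Invert E_n = (n + ½)ℏω₀: n = E/ℏω₀ − ½ = 10.010, so n = 10.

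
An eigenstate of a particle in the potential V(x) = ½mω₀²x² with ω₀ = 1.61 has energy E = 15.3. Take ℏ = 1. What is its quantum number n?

n = 9

Invert E_n = (n + ½)ℏω₀: n = E/ℏω₀ − ½ = 9.003, so n = 9.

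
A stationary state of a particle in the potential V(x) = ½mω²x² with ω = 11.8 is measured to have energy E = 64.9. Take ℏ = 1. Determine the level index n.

E_n = ℏω(n + ½) ⇒ n = E/(ℏω) − ½ = 64.9/11.8 − 0.5 = 5.000 → n = 5.

n = 5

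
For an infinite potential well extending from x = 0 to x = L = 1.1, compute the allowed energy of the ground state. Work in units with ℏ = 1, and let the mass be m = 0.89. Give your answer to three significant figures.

E = 4.58

Requiring ψ(0) = ψ(L) = 0 quantises k = nπ/L, hence E_n = ℏ²k²/2m = n²π²ℏ²/(2mL²).
E_1 = 1² × π² / (2 × 0.89 × 1.1²) = 4.582.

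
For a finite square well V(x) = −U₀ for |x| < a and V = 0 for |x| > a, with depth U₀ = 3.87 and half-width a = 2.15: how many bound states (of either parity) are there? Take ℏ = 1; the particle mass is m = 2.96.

N = 7

The dimensionless depth is z₀ = a√(2mU₀)/ℏ = 2.15 × √(22.91) = 10.29.
A new bound state (alternating even/odd) appears each time z₀ passes a multiple of π/2, so N = ⌊2z₀/π⌋ + 1 = ⌊6.551⌋ + 1 = 7.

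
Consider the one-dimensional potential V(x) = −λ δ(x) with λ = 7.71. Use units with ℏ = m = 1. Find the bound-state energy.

E = -29.7

For x ≠ 0 the bound state is ψ ∝ e^{−κ|x|}; integrating the TISE across the delta gives the cusp condition 2κ = 2mλ/ℏ², so κ = 7.710.
Then E = −ℏ²κ²/(2m) = −mλ²/(2ℏ²) = -29.72.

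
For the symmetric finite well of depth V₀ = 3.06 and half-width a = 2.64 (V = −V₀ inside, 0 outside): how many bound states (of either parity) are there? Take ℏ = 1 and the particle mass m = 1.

Define the well-strength parameter z₀ = (a/ℏ)√(2mV₀) = 2.64 × √(2·1·3.06) = 6.531.
The even/odd transcendental equations gain one root per π/2 in z₀, giving N = 1 + ⌊2z₀/π⌋ = 1 + ⌊4.158⌋ = 5.

N = 5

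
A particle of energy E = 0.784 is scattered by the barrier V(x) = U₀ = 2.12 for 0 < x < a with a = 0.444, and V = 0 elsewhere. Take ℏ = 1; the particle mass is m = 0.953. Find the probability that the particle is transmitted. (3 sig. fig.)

E < U₀: inside the barrier ψ ∝ e^{±κx} with κ = √(2m(U₀ − E))/ℏ = 1.596.
κa = 0.7085, sinh(κa) = 0.7693.
The exact tunnelling result is T⁻¹ = 1 + U₀² sinh²(κa) / [4E(U₀ − E)] = 1.635, so T = 0.612.

T = 0.612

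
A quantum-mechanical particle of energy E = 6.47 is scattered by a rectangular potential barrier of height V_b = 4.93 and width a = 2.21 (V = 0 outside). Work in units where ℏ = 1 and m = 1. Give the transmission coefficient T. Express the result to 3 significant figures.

T = 0.784

E > V_b: inside the barrier k₂ = √(2m(E − V_b))/ℏ = 1.755, k₂a = 3.879.
T = [1 + V_b² sin²(k₂a) / (4E(E − V_b))]⁻¹ = 1/1.275 = 0.784.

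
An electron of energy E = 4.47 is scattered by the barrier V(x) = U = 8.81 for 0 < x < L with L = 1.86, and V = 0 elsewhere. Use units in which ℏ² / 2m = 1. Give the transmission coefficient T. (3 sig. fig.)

T = 0.00172

E < U: inside the barrier ψ ∝ e^{±κx} with κ = √(2m(U − E))/ℏ = 2.083.
κL = 3.875, sinh(κL) = 24.08.
The exact tunnelling result is T⁻¹ = 1 + U² sinh²(κL) / [4E(U − E)] = 580.9, so T = 0.00172.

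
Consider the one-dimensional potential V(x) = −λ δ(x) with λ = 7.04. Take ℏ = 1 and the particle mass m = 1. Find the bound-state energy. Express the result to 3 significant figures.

The bound state is ψ(x) = √κ e^{−κ|x|}. The derivative jump ψ'(0⁺) − ψ'(0⁻) = −(2mλ/ℏ²)ψ(0) fixes κ = mλ/ℏ² = 7.040.
Then E = −ℏ²κ²/(2m) = −mλ²/(2ℏ²) = -24.78.

E = -24.8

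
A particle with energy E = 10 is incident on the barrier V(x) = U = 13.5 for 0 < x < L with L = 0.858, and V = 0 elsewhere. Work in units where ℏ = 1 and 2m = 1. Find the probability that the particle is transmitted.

Since E < U the interior solution is evanescent with decay constant κ = √(2m(U − E))/ℏ = 1.871.
κL = 1.605, sinh(κL) = 2.389.
Matching ψ, ψ′ at both faces gives T = [1 + U² sinh²(κL) / (4E(U − E))]⁻¹ = 1/8.429 = 0.119.

T = 0.119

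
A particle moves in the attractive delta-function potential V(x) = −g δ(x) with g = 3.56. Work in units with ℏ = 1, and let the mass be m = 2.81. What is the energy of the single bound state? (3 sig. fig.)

For x ≠ 0 the bound state is ψ ∝ e^{−κ|x|}; integrating the TISE across the delta gives the cusp condition 2κ = 2mg/ℏ², so κ = 10.00.
Then E = −ℏ²κ²/(2m) = −mg²/(2ℏ²) = -17.81.

E = -17.8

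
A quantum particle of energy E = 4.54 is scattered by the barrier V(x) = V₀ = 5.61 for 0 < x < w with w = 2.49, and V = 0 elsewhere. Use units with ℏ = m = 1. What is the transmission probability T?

Since E < V₀ the interior solution is evanescent with decay constant κ = √(2m(V₀ − E))/ℏ = 1.463.
κw = 3.643, sinh(κw) = 19.08.
The exact tunnelling result is T⁻¹ = 1 + V₀² sinh²(κw) / [4E(V₀ − E)] = 590.7, so T = 0.00169.

T = 0.00169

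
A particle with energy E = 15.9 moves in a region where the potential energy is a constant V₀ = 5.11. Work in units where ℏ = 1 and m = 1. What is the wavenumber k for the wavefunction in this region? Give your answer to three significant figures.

With E > V₀ the solution is oscillatory, ψ ∝ e^{±ikx} with k = √(2m(E − V₀))/ℏ.
k = √(2 × 1 × 10.79) = 4.645.

k = 4.65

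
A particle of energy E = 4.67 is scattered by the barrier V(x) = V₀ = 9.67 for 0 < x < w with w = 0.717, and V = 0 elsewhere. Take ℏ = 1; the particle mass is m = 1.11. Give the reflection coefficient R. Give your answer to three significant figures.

R = 0.967

Since E < V₀ the interior solution is evanescent with decay constant κ = √(2m(V₀ − E))/ℏ = 3.332.
κw = 2.389, sinh(κw) = 5.404.
Matching ψ, ψ′ at both faces gives T = [1 + V₀² sinh²(κw) / (4E(V₀ − E))]⁻¹ = 1/30.24 = 0.0331.
R = 1 − T = 0.967.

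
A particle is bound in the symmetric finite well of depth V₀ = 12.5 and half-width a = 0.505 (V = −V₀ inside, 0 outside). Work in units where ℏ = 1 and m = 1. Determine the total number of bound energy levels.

N = 2

The dimensionless depth is z₀ = a√(2mV₀)/ℏ = 0.505 × √(25.00) = 2.525.
The even/odd transcendental equations gain one root per π/2 in z₀, giving N = 1 + ⌊2z₀/π⌋ = 1 + ⌊1.607⌋ = 2.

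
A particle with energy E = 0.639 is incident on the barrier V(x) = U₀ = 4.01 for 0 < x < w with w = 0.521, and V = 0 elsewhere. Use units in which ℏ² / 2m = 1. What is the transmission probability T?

Since E < U₀ the interior solution is evanescent with decay constant κ = √(2m(U₀ − E))/ℏ = 1.836.
κw = 0.9566, sinh(κw) = 1.109.
The exact tunnelling result is T⁻¹ = 1 + U₀² sinh²(κw) / [4E(U₀ − E)] = 3.296, so T = 0.303.

T = 0.303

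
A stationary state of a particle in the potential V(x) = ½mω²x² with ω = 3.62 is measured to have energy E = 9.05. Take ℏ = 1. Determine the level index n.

Invert E_n = (n + ½)ℏω: n = E/ℏω − ½ = 2.000, so n = 2.

n = 2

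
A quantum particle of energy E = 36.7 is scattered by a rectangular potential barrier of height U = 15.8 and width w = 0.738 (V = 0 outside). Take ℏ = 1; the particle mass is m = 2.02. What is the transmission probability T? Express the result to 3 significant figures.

T = 0.982

E > U: inside the barrier k₂ = √(2m(E − U))/ℏ = 9.189, k₂w = 6.781.
T = [1 + U² sin²(k₂w) / (4E(E − U))]⁻¹ = 1/1.019 = 0.982.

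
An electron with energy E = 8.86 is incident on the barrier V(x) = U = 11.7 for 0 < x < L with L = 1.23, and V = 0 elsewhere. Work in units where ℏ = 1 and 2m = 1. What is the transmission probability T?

T = 0.0459

E < U: inside the barrier ψ ∝ e^{±κx} with κ = √(2m(U − E))/ℏ = 1.685.
κL = 2.073, sinh(κL) = 3.911.
The exact tunnelling result is T⁻¹ = 1 + U² sinh²(κL) / [4E(U − E)] = 21.80, so T = 0.0459.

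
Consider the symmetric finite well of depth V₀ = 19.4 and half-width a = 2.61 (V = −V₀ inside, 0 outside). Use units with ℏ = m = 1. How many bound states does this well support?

Define the well-strength parameter z₀ = (a/ℏ)√(2mV₀) = 2.61 × √(2·1·19.4) = 16.26.
A new bound state (alternating even/odd) appears each time z₀ passes a multiple of π/2, so N = ⌊2z₀/π⌋ + 1 = ⌊10.35⌋ + 1 = 11.

N = 11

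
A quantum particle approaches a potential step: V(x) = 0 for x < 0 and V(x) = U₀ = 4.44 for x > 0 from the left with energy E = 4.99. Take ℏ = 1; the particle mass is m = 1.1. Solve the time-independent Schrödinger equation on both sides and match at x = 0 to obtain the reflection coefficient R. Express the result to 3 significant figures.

R = 0.252

The wavenumbers are k₁ = √(2mE)/ℏ = 3.313 on the left and k₂ = √(2m(E − U₀))/ℏ = 1.100 on the right.
Matching ψ and ψ′ at x = 0 gives r = (k₁ − k₂)/(k₁ + k₂), so R = r² = 0.2515 and T = 1 − R = 0.7485.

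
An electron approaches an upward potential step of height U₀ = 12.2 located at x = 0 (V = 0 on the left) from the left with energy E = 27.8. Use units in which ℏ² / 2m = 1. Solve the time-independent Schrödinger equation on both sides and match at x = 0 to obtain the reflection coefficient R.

R = 0.0206

On each side the TISE gives plane waves with k = √(2m(E − V))/ℏ: k₁ = √(2·½·27.8) = 5.273, k₂ = √(2·½·15.6) = 3.950.
Continuity of ψ and ψ′ at the step yields the reflection amplitude r = (k₁ − k₂)/(k₁ + k₂) = 0.1434; thus R = |r|² = 0.02058, T = 0.9794.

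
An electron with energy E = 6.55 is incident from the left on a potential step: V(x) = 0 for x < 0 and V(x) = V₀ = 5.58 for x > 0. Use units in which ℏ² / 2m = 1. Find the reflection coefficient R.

On each side the TISE gives plane waves with k = √(2m(E − V))/ℏ: k₁ = √(2·½·6.55) = 2.559, k₂ = √(2·½·0.97) = 0.9849.
Matching ψ and ψ′ at x = 0 gives r = (k₁ − k₂)/(k₁ + k₂), so R = r² = 0.1973 and T = 1 − R = 0.8027.

R = 0.197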